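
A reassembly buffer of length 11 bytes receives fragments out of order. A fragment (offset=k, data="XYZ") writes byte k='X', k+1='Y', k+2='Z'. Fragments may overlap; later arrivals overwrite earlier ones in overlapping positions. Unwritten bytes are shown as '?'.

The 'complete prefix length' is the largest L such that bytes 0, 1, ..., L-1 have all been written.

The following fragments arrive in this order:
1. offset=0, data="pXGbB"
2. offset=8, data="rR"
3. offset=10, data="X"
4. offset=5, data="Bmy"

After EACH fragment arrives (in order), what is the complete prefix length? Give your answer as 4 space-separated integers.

Fragment 1: offset=0 data="pXGbB" -> buffer=pXGbB?????? -> prefix_len=5
Fragment 2: offset=8 data="rR" -> buffer=pXGbB???rR? -> prefix_len=5
Fragment 3: offset=10 data="X" -> buffer=pXGbB???rRX -> prefix_len=5
Fragment 4: offset=5 data="Bmy" -> buffer=pXGbBBmyrRX -> prefix_len=11

Answer: 5 5 5 11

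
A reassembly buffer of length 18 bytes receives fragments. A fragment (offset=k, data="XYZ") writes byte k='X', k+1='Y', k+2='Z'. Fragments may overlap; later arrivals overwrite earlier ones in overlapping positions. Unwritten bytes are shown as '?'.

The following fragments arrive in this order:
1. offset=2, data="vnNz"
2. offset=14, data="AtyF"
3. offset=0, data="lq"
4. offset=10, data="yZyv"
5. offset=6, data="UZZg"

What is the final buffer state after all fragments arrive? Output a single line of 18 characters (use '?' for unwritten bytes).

Answer: lqvnNzUZZgyZyvAtyF

Derivation:
Fragment 1: offset=2 data="vnNz" -> buffer=??vnNz????????????
Fragment 2: offset=14 data="AtyF" -> buffer=??vnNz????????AtyF
Fragment 3: offset=0 data="lq" -> buffer=lqvnNz????????AtyF
Fragment 4: offset=10 data="yZyv" -> buffer=lqvnNz????yZyvAtyF
Fragment 5: offset=6 data="UZZg" -> buffer=lqvnNzUZZgyZyvAtyF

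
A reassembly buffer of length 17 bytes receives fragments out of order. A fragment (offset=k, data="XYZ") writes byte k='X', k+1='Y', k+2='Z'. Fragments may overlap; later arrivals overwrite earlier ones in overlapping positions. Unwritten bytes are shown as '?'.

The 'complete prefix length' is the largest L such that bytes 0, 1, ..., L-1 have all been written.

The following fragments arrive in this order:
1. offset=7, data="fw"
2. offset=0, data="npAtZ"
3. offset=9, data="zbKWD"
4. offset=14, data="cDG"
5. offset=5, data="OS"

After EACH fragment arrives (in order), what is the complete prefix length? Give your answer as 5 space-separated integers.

Fragment 1: offset=7 data="fw" -> buffer=???????fw???????? -> prefix_len=0
Fragment 2: offset=0 data="npAtZ" -> buffer=npAtZ??fw???????? -> prefix_len=5
Fragment 3: offset=9 data="zbKWD" -> buffer=npAtZ??fwzbKWD??? -> prefix_len=5
Fragment 4: offset=14 data="cDG" -> buffer=npAtZ??fwzbKWDcDG -> prefix_len=5
Fragment 5: offset=5 data="OS" -> buffer=npAtZOSfwzbKWDcDG -> prefix_len=17

Answer: 0 5 5 5 17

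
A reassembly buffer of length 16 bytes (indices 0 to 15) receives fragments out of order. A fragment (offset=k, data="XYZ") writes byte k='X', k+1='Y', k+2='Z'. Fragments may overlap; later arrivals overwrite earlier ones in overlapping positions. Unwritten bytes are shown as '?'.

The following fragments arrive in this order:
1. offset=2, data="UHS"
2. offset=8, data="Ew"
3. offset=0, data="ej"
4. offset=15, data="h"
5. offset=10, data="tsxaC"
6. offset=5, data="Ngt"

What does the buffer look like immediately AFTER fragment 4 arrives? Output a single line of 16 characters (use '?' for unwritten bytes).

Answer: ejUHS???Ew?????h

Derivation:
Fragment 1: offset=2 data="UHS" -> buffer=??UHS???????????
Fragment 2: offset=8 data="Ew" -> buffer=??UHS???Ew??????
Fragment 3: offset=0 data="ej" -> buffer=ejUHS???Ew??????
Fragment 4: offset=15 data="h" -> buffer=ejUHS???Ew?????h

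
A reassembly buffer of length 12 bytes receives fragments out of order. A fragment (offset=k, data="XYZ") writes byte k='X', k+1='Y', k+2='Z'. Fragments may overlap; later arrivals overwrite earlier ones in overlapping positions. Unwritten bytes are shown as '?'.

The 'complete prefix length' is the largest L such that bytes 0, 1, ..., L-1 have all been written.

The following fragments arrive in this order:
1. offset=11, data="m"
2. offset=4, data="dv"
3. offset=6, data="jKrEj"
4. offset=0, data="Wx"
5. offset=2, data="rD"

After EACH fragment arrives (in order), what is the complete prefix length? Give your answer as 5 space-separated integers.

Fragment 1: offset=11 data="m" -> buffer=???????????m -> prefix_len=0
Fragment 2: offset=4 data="dv" -> buffer=????dv?????m -> prefix_len=0
Fragment 3: offset=6 data="jKrEj" -> buffer=????dvjKrEjm -> prefix_len=0
Fragment 4: offset=0 data="Wx" -> buffer=Wx??dvjKrEjm -> prefix_len=2
Fragment 5: offset=2 data="rD" -> buffer=WxrDdvjKrEjm -> prefix_len=12

Answer: 0 0 0 2 12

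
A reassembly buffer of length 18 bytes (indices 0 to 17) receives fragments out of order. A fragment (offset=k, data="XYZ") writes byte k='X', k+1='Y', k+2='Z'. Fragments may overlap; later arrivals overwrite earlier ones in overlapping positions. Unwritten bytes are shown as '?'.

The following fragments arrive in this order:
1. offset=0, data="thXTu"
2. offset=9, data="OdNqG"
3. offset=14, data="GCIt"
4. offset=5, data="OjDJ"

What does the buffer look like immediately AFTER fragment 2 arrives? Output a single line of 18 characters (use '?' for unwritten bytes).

Fragment 1: offset=0 data="thXTu" -> buffer=thXTu?????????????
Fragment 2: offset=9 data="OdNqG" -> buffer=thXTu????OdNqG????

Answer: thXTu????OdNqG????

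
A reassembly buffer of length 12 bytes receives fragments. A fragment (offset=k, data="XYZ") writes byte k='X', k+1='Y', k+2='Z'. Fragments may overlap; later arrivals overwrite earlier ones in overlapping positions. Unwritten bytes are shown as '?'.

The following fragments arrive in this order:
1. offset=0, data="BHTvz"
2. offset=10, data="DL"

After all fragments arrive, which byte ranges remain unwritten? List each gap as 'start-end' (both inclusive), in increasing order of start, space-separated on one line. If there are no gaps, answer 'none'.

Answer: 5-9

Derivation:
Fragment 1: offset=0 len=5
Fragment 2: offset=10 len=2
Gaps: 5-9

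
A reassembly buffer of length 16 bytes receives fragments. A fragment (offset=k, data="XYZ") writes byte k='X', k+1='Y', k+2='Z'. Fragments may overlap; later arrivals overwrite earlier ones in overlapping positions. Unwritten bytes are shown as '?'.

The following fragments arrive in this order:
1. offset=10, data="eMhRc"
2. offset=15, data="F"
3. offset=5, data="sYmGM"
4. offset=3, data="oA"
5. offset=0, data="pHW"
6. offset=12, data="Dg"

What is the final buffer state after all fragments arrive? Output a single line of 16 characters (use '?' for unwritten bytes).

Fragment 1: offset=10 data="eMhRc" -> buffer=??????????eMhRc?
Fragment 2: offset=15 data="F" -> buffer=??????????eMhRcF
Fragment 3: offset=5 data="sYmGM" -> buffer=?????sYmGMeMhRcF
Fragment 4: offset=3 data="oA" -> buffer=???oAsYmGMeMhRcF
Fragment 5: offset=0 data="pHW" -> buffer=pHWoAsYmGMeMhRcF
Fragment 6: offset=12 data="Dg" -> buffer=pHWoAsYmGMeMDgcF

Answer: pHWoAsYmGMeMDgcF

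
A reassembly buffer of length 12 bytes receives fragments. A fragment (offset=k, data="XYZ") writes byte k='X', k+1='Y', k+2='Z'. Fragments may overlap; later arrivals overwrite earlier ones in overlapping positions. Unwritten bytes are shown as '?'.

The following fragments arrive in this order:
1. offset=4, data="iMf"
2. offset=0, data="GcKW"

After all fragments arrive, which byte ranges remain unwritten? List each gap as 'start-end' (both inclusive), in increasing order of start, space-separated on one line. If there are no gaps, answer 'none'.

Answer: 7-11

Derivation:
Fragment 1: offset=4 len=3
Fragment 2: offset=0 len=4
Gaps: 7-11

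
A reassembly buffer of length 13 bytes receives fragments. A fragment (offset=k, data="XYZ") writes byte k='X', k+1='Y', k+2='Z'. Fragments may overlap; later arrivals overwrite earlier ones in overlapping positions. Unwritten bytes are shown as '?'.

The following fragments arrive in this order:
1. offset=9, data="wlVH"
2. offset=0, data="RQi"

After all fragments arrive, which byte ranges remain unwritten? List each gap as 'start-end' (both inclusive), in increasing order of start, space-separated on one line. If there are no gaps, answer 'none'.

Answer: 3-8

Derivation:
Fragment 1: offset=9 len=4
Fragment 2: offset=0 len=3
Gaps: 3-8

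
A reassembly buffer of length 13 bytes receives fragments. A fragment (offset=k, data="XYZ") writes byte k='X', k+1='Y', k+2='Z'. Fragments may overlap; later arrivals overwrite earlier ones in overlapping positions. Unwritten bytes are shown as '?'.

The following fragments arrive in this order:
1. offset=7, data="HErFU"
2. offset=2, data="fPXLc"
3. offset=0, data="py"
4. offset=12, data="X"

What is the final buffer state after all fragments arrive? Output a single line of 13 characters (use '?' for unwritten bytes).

Answer: pyfPXLcHErFUX

Derivation:
Fragment 1: offset=7 data="HErFU" -> buffer=???????HErFU?
Fragment 2: offset=2 data="fPXLc" -> buffer=??fPXLcHErFU?
Fragment 3: offset=0 data="py" -> buffer=pyfPXLcHErFU?
Fragment 4: offset=12 data="X" -> buffer=pyfPXLcHErFUX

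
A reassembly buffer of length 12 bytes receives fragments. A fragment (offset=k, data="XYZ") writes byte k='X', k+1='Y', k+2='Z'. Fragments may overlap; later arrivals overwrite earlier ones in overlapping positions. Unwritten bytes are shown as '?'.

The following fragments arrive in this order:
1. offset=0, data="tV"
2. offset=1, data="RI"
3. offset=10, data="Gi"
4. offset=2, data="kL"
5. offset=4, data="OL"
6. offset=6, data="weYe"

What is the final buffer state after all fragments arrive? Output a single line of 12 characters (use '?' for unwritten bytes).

Answer: tRkLOLweYeGi

Derivation:
Fragment 1: offset=0 data="tV" -> buffer=tV??????????
Fragment 2: offset=1 data="RI" -> buffer=tRI?????????
Fragment 3: offset=10 data="Gi" -> buffer=tRI???????Gi
Fragment 4: offset=2 data="kL" -> buffer=tRkL??????Gi
Fragment 5: offset=4 data="OL" -> buffer=tRkLOL????Gi
Fragment 6: offset=6 data="weYe" -> buffer=tRkLOLweYeGi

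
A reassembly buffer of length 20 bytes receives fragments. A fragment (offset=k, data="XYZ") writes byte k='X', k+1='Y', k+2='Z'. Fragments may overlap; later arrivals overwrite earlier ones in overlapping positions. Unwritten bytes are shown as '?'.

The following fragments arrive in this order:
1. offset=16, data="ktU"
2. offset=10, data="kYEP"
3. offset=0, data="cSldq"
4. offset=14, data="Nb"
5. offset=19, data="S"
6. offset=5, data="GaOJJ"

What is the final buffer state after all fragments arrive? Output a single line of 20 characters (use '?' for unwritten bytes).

Fragment 1: offset=16 data="ktU" -> buffer=????????????????ktU?
Fragment 2: offset=10 data="kYEP" -> buffer=??????????kYEP??ktU?
Fragment 3: offset=0 data="cSldq" -> buffer=cSldq?????kYEP??ktU?
Fragment 4: offset=14 data="Nb" -> buffer=cSldq?????kYEPNbktU?
Fragment 5: offset=19 data="S" -> buffer=cSldq?????kYEPNbktUS
Fragment 6: offset=5 data="GaOJJ" -> buffer=cSldqGaOJJkYEPNbktUS

Answer: cSldqGaOJJkYEPNbktUS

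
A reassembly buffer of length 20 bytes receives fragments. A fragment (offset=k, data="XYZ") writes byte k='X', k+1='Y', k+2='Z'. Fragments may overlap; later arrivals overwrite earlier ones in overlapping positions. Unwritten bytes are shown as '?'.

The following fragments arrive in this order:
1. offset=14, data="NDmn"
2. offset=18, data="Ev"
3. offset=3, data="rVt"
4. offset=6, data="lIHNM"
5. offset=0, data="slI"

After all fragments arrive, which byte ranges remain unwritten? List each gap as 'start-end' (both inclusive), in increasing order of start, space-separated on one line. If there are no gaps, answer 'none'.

Answer: 11-13

Derivation:
Fragment 1: offset=14 len=4
Fragment 2: offset=18 len=2
Fragment 3: offset=3 len=3
Fragment 4: offset=6 len=5
Fragment 5: offset=0 len=3
Gaps: 11-13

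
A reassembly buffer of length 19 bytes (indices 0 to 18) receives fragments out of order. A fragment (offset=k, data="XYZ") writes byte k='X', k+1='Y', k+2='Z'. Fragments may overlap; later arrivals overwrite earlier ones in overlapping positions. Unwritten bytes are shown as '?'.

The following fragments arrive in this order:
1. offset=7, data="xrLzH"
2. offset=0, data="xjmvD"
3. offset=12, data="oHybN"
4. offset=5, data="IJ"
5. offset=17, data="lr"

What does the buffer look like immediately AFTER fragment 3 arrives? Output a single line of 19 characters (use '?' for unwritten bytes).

Fragment 1: offset=7 data="xrLzH" -> buffer=???????xrLzH???????
Fragment 2: offset=0 data="xjmvD" -> buffer=xjmvD??xrLzH???????
Fragment 3: offset=12 data="oHybN" -> buffer=xjmvD??xrLzHoHybN??

Answer: xjmvD??xrLzHoHybN??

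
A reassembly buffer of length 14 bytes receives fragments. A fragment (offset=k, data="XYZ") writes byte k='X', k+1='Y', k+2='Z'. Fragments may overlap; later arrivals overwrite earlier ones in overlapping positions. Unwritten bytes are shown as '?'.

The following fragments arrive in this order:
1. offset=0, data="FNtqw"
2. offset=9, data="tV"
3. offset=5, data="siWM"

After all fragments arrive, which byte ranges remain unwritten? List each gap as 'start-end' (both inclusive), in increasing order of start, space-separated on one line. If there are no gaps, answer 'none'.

Fragment 1: offset=0 len=5
Fragment 2: offset=9 len=2
Fragment 3: offset=5 len=4
Gaps: 11-13

Answer: 11-13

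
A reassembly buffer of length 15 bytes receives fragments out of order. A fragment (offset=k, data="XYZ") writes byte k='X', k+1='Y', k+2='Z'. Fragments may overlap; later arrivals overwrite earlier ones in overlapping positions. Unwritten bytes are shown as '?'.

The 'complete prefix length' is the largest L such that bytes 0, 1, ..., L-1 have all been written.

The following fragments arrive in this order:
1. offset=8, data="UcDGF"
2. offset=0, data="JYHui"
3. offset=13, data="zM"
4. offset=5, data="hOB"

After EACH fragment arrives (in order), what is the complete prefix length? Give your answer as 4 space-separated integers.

Answer: 0 5 5 15

Derivation:
Fragment 1: offset=8 data="UcDGF" -> buffer=????????UcDGF?? -> prefix_len=0
Fragment 2: offset=0 data="JYHui" -> buffer=JYHui???UcDGF?? -> prefix_len=5
Fragment 3: offset=13 data="zM" -> buffer=JYHui???UcDGFzM -> prefix_len=5
Fragment 4: offset=5 data="hOB" -> buffer=JYHuihOBUcDGFzM -> prefix_len=15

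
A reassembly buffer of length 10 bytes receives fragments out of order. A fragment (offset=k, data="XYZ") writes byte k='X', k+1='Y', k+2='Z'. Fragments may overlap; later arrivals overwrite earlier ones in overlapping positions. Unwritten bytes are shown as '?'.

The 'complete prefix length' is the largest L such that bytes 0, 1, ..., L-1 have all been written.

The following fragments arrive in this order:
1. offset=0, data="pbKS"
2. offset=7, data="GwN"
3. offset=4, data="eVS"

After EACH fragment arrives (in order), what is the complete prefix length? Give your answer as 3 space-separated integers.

Fragment 1: offset=0 data="pbKS" -> buffer=pbKS?????? -> prefix_len=4
Fragment 2: offset=7 data="GwN" -> buffer=pbKS???GwN -> prefix_len=4
Fragment 3: offset=4 data="eVS" -> buffer=pbKSeVSGwN -> prefix_len=10

Answer: 4 4 10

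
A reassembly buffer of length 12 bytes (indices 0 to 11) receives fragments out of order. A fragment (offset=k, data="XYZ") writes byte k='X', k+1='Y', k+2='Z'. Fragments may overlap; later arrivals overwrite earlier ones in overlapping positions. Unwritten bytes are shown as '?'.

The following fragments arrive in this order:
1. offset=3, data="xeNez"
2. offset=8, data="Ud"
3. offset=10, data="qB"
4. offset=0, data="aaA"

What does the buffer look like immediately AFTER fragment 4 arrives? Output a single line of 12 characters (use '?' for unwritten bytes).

Fragment 1: offset=3 data="xeNez" -> buffer=???xeNez????
Fragment 2: offset=8 data="Ud" -> buffer=???xeNezUd??
Fragment 3: offset=10 data="qB" -> buffer=???xeNezUdqB
Fragment 4: offset=0 data="aaA" -> buffer=aaAxeNezUdqB

Answer: aaAxeNezUdqB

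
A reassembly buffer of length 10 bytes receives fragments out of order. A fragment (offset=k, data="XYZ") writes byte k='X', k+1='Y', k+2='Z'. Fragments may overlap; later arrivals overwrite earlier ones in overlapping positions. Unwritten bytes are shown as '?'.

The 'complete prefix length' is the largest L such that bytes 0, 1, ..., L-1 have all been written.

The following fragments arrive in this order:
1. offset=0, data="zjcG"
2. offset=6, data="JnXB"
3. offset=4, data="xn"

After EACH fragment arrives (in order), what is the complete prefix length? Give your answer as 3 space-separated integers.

Fragment 1: offset=0 data="zjcG" -> buffer=zjcG?????? -> prefix_len=4
Fragment 2: offset=6 data="JnXB" -> buffer=zjcG??JnXB -> prefix_len=4
Fragment 3: offset=4 data="xn" -> buffer=zjcGxnJnXB -> prefix_len=10

Answer: 4 4 10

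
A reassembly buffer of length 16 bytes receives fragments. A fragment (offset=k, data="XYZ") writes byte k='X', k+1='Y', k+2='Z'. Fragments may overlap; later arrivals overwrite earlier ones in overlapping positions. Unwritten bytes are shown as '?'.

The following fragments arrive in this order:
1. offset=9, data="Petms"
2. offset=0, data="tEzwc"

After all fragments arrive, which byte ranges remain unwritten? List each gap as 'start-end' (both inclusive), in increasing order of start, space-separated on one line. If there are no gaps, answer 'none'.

Fragment 1: offset=9 len=5
Fragment 2: offset=0 len=5
Gaps: 5-8 14-15

Answer: 5-8 14-15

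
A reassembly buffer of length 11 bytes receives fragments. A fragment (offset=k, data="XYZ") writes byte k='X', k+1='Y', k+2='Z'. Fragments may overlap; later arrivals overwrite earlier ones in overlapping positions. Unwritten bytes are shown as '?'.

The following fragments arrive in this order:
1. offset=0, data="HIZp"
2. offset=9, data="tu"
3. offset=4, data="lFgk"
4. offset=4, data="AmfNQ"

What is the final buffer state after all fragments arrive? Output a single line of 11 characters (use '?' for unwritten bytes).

Answer: HIZpAmfNQtu

Derivation:
Fragment 1: offset=0 data="HIZp" -> buffer=HIZp???????
Fragment 2: offset=9 data="tu" -> buffer=HIZp?????tu
Fragment 3: offset=4 data="lFgk" -> buffer=HIZplFgk?tu
Fragment 4: offset=4 data="AmfNQ" -> buffer=HIZpAmfNQtu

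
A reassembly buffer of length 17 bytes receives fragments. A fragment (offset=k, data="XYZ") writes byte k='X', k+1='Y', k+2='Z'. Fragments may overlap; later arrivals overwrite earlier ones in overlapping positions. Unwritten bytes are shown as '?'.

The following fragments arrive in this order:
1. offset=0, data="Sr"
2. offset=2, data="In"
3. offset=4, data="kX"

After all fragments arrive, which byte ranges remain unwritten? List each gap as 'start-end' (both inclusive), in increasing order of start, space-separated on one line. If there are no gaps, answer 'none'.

Answer: 6-16

Derivation:
Fragment 1: offset=0 len=2
Fragment 2: offset=2 len=2
Fragment 3: offset=4 len=2
Gaps: 6-16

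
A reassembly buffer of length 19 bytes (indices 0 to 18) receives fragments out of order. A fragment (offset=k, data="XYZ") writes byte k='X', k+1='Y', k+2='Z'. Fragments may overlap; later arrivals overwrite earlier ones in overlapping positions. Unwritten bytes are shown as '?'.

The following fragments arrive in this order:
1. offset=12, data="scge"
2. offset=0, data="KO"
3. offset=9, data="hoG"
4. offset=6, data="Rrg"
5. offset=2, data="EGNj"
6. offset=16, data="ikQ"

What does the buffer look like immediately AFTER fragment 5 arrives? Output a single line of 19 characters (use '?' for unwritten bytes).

Fragment 1: offset=12 data="scge" -> buffer=????????????scge???
Fragment 2: offset=0 data="KO" -> buffer=KO??????????scge???
Fragment 3: offset=9 data="hoG" -> buffer=KO???????hoGscge???
Fragment 4: offset=6 data="Rrg" -> buffer=KO????RrghoGscge???
Fragment 5: offset=2 data="EGNj" -> buffer=KOEGNjRrghoGscge???

Answer: KOEGNjRrghoGscge???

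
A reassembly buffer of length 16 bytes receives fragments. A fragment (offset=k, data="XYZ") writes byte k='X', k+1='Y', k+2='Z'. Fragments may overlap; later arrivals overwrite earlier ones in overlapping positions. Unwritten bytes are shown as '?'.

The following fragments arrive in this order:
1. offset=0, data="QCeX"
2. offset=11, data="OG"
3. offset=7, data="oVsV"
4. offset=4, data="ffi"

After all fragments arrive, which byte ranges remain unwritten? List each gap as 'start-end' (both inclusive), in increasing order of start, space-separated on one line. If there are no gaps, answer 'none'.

Fragment 1: offset=0 len=4
Fragment 2: offset=11 len=2
Fragment 3: offset=7 len=4
Fragment 4: offset=4 len=3
Gaps: 13-15

Answer: 13-15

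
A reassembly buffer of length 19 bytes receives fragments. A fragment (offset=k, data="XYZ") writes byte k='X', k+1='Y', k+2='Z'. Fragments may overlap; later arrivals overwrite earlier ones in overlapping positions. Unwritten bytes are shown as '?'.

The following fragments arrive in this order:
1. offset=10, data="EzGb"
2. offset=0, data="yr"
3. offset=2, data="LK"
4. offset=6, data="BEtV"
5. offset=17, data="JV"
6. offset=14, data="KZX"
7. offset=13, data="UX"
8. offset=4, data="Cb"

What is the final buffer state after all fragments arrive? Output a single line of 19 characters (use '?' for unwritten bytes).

Answer: yrLKCbBEtVEzGUXZXJV

Derivation:
Fragment 1: offset=10 data="EzGb" -> buffer=??????????EzGb?????
Fragment 2: offset=0 data="yr" -> buffer=yr????????EzGb?????
Fragment 3: offset=2 data="LK" -> buffer=yrLK??????EzGb?????
Fragment 4: offset=6 data="BEtV" -> buffer=yrLK??BEtVEzGb?????
Fragment 5: offset=17 data="JV" -> buffer=yrLK??BEtVEzGb???JV
Fragment 6: offset=14 data="KZX" -> buffer=yrLK??BEtVEzGbKZXJV
Fragment 7: offset=13 data="UX" -> buffer=yrLK??BEtVEzGUXZXJV
Fragment 8: offset=4 data="Cb" -> buffer=yrLKCbBEtVEzGUXZXJV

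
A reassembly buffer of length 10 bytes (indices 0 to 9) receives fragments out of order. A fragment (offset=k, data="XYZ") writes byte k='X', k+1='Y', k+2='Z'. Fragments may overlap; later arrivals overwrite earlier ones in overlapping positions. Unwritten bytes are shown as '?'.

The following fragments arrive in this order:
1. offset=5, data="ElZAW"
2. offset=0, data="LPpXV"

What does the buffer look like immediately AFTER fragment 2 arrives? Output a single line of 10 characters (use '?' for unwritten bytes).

Answer: LPpXVElZAW

Derivation:
Fragment 1: offset=5 data="ElZAW" -> buffer=?????ElZAW
Fragment 2: offset=0 data="LPpXV" -> buffer=LPpXVElZAW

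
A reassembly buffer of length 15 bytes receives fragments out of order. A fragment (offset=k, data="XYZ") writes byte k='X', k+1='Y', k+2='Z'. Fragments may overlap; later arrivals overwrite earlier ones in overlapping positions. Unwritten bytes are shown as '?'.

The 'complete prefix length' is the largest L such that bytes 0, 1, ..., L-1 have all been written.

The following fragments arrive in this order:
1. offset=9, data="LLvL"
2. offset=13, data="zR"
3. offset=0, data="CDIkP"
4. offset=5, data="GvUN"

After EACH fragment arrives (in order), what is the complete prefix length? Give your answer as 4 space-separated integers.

Answer: 0 0 5 15

Derivation:
Fragment 1: offset=9 data="LLvL" -> buffer=?????????LLvL?? -> prefix_len=0
Fragment 2: offset=13 data="zR" -> buffer=?????????LLvLzR -> prefix_len=0
Fragment 3: offset=0 data="CDIkP" -> buffer=CDIkP????LLvLzR -> prefix_len=5
Fragment 4: offset=5 data="GvUN" -> buffer=CDIkPGvUNLLvLzR -> prefix_len=15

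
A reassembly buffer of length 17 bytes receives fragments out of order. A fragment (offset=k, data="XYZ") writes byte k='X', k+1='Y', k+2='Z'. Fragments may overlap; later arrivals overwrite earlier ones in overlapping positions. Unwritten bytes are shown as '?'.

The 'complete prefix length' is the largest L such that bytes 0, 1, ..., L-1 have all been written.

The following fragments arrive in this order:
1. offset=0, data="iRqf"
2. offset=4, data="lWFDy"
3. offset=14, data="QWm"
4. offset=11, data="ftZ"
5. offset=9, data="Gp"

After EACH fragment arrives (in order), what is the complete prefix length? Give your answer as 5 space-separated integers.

Answer: 4 9 9 9 17

Derivation:
Fragment 1: offset=0 data="iRqf" -> buffer=iRqf????????????? -> prefix_len=4
Fragment 2: offset=4 data="lWFDy" -> buffer=iRqflWFDy???????? -> prefix_len=9
Fragment 3: offset=14 data="QWm" -> buffer=iRqflWFDy?????QWm -> prefix_len=9
Fragment 4: offset=11 data="ftZ" -> buffer=iRqflWFDy??ftZQWm -> prefix_len=9
Fragment 5: offset=9 data="Gp" -> buffer=iRqflWFDyGpftZQWm -> prefix_len=17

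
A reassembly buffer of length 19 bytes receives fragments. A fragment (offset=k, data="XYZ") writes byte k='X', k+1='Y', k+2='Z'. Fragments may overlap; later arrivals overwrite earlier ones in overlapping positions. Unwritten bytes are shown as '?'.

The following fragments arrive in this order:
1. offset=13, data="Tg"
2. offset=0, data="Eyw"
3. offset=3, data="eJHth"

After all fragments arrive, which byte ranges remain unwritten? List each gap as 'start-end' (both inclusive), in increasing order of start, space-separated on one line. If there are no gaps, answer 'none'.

Answer: 8-12 15-18

Derivation:
Fragment 1: offset=13 len=2
Fragment 2: offset=0 len=3
Fragment 3: offset=3 len=5
Gaps: 8-12 15-18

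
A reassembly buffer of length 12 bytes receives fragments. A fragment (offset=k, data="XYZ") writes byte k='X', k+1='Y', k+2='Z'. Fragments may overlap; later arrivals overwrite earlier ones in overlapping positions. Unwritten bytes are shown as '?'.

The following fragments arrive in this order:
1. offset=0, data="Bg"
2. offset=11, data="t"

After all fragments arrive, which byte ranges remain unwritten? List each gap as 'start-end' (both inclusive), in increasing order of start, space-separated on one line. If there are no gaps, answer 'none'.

Answer: 2-10

Derivation:
Fragment 1: offset=0 len=2
Fragment 2: offset=11 len=1
Gaps: 2-10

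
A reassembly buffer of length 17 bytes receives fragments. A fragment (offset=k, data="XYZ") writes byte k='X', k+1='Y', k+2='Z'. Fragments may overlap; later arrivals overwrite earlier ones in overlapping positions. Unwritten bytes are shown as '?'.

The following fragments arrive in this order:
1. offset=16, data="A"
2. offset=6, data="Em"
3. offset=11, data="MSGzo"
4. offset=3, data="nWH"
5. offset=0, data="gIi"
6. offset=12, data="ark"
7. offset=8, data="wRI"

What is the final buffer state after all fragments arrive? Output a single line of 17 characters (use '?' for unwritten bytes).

Fragment 1: offset=16 data="A" -> buffer=????????????????A
Fragment 2: offset=6 data="Em" -> buffer=??????Em????????A
Fragment 3: offset=11 data="MSGzo" -> buffer=??????Em???MSGzoA
Fragment 4: offset=3 data="nWH" -> buffer=???nWHEm???MSGzoA
Fragment 5: offset=0 data="gIi" -> buffer=gIinWHEm???MSGzoA
Fragment 6: offset=12 data="ark" -> buffer=gIinWHEm???MarkoA
Fragment 7: offset=8 data="wRI" -> buffer=gIinWHEmwRIMarkoA

Answer: gIinWHEmwRIMarkoA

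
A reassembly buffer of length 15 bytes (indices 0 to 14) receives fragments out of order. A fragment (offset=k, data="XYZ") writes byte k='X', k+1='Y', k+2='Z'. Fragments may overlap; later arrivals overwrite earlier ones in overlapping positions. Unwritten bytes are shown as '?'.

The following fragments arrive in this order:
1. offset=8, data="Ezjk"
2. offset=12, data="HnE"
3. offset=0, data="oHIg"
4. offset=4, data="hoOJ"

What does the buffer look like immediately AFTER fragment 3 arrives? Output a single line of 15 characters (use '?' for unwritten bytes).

Fragment 1: offset=8 data="Ezjk" -> buffer=????????Ezjk???
Fragment 2: offset=12 data="HnE" -> buffer=????????EzjkHnE
Fragment 3: offset=0 data="oHIg" -> buffer=oHIg????EzjkHnE

Answer: oHIg????EzjkHnE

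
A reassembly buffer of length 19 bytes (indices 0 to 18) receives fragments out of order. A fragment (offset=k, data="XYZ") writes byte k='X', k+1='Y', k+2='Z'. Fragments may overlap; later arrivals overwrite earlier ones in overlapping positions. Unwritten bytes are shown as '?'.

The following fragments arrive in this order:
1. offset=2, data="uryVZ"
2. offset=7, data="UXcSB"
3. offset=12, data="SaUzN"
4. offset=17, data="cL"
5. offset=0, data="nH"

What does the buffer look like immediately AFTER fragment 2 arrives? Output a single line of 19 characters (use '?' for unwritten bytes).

Answer: ??uryVZUXcSB???????

Derivation:
Fragment 1: offset=2 data="uryVZ" -> buffer=??uryVZ????????????
Fragment 2: offset=7 data="UXcSB" -> buffer=??uryVZUXcSB???????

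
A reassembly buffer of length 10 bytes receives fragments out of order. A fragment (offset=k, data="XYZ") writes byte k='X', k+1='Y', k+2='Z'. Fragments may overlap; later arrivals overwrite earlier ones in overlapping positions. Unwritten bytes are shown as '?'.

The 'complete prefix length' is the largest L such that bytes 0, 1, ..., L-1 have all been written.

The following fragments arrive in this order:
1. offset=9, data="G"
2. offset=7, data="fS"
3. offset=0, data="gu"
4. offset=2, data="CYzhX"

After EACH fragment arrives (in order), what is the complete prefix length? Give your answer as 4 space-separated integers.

Answer: 0 0 2 10

Derivation:
Fragment 1: offset=9 data="G" -> buffer=?????????G -> prefix_len=0
Fragment 2: offset=7 data="fS" -> buffer=???????fSG -> prefix_len=0
Fragment 3: offset=0 data="gu" -> buffer=gu?????fSG -> prefix_len=2
Fragment 4: offset=2 data="CYzhX" -> buffer=guCYzhXfSG -> prefix_len=10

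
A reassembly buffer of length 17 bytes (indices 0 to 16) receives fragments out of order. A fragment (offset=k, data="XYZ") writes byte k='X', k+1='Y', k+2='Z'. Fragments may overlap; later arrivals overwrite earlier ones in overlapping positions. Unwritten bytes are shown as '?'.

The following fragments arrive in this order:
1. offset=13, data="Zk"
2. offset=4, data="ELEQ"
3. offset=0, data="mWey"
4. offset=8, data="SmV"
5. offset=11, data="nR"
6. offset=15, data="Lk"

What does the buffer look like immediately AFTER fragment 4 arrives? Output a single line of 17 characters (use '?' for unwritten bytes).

Answer: mWeyELEQSmV??Zk??

Derivation:
Fragment 1: offset=13 data="Zk" -> buffer=?????????????Zk??
Fragment 2: offset=4 data="ELEQ" -> buffer=????ELEQ?????Zk??
Fragment 3: offset=0 data="mWey" -> buffer=mWeyELEQ?????Zk??
Fragment 4: offset=8 data="SmV" -> buffer=mWeyELEQSmV??Zk??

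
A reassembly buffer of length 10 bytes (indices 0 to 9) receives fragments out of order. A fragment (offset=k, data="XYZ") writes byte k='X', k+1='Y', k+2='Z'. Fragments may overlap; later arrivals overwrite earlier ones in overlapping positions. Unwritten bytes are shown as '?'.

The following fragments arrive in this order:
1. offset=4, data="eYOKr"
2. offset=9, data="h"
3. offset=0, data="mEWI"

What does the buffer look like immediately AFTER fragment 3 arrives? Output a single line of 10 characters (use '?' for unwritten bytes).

Answer: mEWIeYOKrh

Derivation:
Fragment 1: offset=4 data="eYOKr" -> buffer=????eYOKr?
Fragment 2: offset=9 data="h" -> buffer=????eYOKrh
Fragment 3: offset=0 data="mEWI" -> buffer=mEWIeYOKrh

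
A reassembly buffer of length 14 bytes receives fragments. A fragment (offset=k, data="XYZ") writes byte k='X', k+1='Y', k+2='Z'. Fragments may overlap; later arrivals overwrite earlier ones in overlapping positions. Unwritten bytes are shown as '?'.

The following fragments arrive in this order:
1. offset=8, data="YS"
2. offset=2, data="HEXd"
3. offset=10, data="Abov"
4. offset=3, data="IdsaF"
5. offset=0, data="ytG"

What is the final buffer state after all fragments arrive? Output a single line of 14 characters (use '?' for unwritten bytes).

Answer: ytGIdsaFYSAbov

Derivation:
Fragment 1: offset=8 data="YS" -> buffer=????????YS????
Fragment 2: offset=2 data="HEXd" -> buffer=??HEXd??YS????
Fragment 3: offset=10 data="Abov" -> buffer=??HEXd??YSAbov
Fragment 4: offset=3 data="IdsaF" -> buffer=??HIdsaFYSAbov
Fragment 5: offset=0 data="ytG" -> buffer=ytGIdsaFYSAbov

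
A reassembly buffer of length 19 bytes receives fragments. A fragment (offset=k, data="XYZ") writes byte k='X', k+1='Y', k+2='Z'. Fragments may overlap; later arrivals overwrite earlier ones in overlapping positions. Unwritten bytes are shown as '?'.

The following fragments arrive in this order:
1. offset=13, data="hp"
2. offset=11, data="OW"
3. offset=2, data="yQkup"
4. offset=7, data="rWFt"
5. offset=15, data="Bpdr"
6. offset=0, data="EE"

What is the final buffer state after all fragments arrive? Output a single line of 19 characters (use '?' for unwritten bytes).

Answer: EEyQkuprWFtOWhpBpdr

Derivation:
Fragment 1: offset=13 data="hp" -> buffer=?????????????hp????
Fragment 2: offset=11 data="OW" -> buffer=???????????OWhp????
Fragment 3: offset=2 data="yQkup" -> buffer=??yQkup????OWhp????
Fragment 4: offset=7 data="rWFt" -> buffer=??yQkuprWFtOWhp????
Fragment 5: offset=15 data="Bpdr" -> buffer=??yQkuprWFtOWhpBpdr
Fragment 6: offset=0 data="EE" -> buffer=EEyQkuprWFtOWhpBpdr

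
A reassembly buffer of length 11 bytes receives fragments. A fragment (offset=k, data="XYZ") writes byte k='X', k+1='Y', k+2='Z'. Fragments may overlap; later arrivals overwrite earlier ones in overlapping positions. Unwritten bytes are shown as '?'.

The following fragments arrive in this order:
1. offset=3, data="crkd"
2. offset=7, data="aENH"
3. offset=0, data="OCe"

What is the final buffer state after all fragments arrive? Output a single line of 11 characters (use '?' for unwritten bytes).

Answer: OCecrkdaENH

Derivation:
Fragment 1: offset=3 data="crkd" -> buffer=???crkd????
Fragment 2: offset=7 data="aENH" -> buffer=???crkdaENH
Fragment 3: offset=0 data="OCe" -> buffer=OCecrkdaENH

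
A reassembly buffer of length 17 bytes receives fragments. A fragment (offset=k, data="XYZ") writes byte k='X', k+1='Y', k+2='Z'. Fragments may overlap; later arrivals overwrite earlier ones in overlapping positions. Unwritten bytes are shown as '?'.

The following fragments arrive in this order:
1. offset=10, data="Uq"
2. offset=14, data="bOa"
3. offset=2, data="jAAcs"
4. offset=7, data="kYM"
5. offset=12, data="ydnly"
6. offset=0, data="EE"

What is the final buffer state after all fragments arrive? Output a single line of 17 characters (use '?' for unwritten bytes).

Fragment 1: offset=10 data="Uq" -> buffer=??????????Uq?????
Fragment 2: offset=14 data="bOa" -> buffer=??????????Uq??bOa
Fragment 3: offset=2 data="jAAcs" -> buffer=??jAAcs???Uq??bOa
Fragment 4: offset=7 data="kYM" -> buffer=??jAAcskYMUq??bOa
Fragment 5: offset=12 data="ydnly" -> buffer=??jAAcskYMUqydnly
Fragment 6: offset=0 data="EE" -> buffer=EEjAAcskYMUqydnly

Answer: EEjAAcskYMUqydnly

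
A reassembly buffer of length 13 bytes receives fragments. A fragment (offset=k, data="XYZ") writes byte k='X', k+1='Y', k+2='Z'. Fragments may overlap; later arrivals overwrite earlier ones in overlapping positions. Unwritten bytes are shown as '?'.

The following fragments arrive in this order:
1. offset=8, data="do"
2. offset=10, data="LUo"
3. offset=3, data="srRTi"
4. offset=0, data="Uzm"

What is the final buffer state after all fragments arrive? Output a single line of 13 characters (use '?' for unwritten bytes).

Fragment 1: offset=8 data="do" -> buffer=????????do???
Fragment 2: offset=10 data="LUo" -> buffer=????????doLUo
Fragment 3: offset=3 data="srRTi" -> buffer=???srRTidoLUo
Fragment 4: offset=0 data="Uzm" -> buffer=UzmsrRTidoLUo

Answer: UzmsrRTidoLUo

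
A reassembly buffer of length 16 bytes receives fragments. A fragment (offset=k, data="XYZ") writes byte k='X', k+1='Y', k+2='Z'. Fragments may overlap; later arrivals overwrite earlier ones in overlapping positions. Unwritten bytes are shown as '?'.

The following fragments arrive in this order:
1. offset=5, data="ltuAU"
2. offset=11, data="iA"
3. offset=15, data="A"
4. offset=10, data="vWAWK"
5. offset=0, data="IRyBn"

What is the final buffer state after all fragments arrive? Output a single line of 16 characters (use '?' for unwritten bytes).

Answer: IRyBnltuAUvWAWKA

Derivation:
Fragment 1: offset=5 data="ltuAU" -> buffer=?????ltuAU??????
Fragment 2: offset=11 data="iA" -> buffer=?????ltuAU?iA???
Fragment 3: offset=15 data="A" -> buffer=?????ltuAU?iA??A
Fragment 4: offset=10 data="vWAWK" -> buffer=?????ltuAUvWAWKA
Fragment 5: offset=0 data="IRyBn" -> buffer=IRyBnltuAUvWAWKA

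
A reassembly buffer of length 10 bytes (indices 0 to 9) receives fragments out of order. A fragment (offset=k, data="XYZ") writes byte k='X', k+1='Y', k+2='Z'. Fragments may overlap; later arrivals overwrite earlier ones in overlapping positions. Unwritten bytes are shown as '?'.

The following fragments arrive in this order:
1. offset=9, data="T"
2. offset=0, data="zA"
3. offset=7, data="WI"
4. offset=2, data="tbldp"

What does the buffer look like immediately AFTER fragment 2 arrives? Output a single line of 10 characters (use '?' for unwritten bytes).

Fragment 1: offset=9 data="T" -> buffer=?????????T
Fragment 2: offset=0 data="zA" -> buffer=zA???????T

Answer: zA???????T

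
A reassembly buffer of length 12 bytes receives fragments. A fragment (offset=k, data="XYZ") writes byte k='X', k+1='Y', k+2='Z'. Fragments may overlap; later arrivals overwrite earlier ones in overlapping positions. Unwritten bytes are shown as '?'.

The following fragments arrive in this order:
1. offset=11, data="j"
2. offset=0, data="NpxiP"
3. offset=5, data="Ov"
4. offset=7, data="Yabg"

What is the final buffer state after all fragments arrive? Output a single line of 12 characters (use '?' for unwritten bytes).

Answer: NpxiPOvYabgj

Derivation:
Fragment 1: offset=11 data="j" -> buffer=???????????j
Fragment 2: offset=0 data="NpxiP" -> buffer=NpxiP??????j
Fragment 3: offset=5 data="Ov" -> buffer=NpxiPOv????j
Fragment 4: offset=7 data="Yabg" -> buffer=NpxiPOvYabgj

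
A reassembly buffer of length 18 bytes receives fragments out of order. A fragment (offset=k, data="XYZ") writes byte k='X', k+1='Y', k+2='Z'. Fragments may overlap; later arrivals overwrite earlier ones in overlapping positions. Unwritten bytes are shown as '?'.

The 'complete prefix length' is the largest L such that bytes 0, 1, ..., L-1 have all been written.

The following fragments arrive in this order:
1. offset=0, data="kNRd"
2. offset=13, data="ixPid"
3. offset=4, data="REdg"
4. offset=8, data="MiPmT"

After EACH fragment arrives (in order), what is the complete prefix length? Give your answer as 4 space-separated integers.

Answer: 4 4 8 18

Derivation:
Fragment 1: offset=0 data="kNRd" -> buffer=kNRd?????????????? -> prefix_len=4
Fragment 2: offset=13 data="ixPid" -> buffer=kNRd?????????ixPid -> prefix_len=4
Fragment 3: offset=4 data="REdg" -> buffer=kNRdREdg?????ixPid -> prefix_len=8
Fragment 4: offset=8 data="MiPmT" -> buffer=kNRdREdgMiPmTixPid -> prefix_len=18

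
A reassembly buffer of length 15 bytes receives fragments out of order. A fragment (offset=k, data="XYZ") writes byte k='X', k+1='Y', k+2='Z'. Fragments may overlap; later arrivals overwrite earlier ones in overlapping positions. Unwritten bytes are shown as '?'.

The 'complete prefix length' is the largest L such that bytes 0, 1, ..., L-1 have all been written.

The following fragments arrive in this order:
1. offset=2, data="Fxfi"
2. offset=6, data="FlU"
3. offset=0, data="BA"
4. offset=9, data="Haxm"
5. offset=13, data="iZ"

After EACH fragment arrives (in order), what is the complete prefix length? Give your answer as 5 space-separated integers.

Fragment 1: offset=2 data="Fxfi" -> buffer=??Fxfi????????? -> prefix_len=0
Fragment 2: offset=6 data="FlU" -> buffer=??FxfiFlU?????? -> prefix_len=0
Fragment 3: offset=0 data="BA" -> buffer=BAFxfiFlU?????? -> prefix_len=9
Fragment 4: offset=9 data="Haxm" -> buffer=BAFxfiFlUHaxm?? -> prefix_len=13
Fragment 5: offset=13 data="iZ" -> buffer=BAFxfiFlUHaxmiZ -> prefix_len=15

Answer: 0 0 9 13 15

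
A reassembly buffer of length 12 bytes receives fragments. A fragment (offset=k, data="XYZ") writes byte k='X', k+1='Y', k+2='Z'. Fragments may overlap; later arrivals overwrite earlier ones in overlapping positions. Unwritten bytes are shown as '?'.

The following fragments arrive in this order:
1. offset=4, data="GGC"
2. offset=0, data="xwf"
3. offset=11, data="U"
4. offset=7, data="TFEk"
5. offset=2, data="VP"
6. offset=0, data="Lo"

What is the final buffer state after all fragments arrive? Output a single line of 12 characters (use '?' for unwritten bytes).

Fragment 1: offset=4 data="GGC" -> buffer=????GGC?????
Fragment 2: offset=0 data="xwf" -> buffer=xwf?GGC?????
Fragment 3: offset=11 data="U" -> buffer=xwf?GGC????U
Fragment 4: offset=7 data="TFEk" -> buffer=xwf?GGCTFEkU
Fragment 5: offset=2 data="VP" -> buffer=xwVPGGCTFEkU
Fragment 6: offset=0 data="Lo" -> buffer=LoVPGGCTFEkU

Answer: LoVPGGCTFEkU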